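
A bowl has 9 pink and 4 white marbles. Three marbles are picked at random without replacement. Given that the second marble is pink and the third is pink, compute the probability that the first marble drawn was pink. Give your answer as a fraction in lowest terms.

P(first=pink and the second marble is pink and the third is pink) = (9/13)·(8/12)·(7/11) = 42/143.
P(E) = Σ over first color = 42/143 + 24/143 = 6/13.
By Bayes, P(first=pink | E) = 42/143 / 6/13 = 7/11 ≈ 0.6364.

7/11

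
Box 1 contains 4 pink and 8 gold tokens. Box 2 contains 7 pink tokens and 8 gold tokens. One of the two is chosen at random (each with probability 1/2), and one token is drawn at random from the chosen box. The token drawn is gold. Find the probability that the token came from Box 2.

P(gold | Box 1) = 2/3; P(gold | Box 2) = 8/15.
P(gold) = 1/2·2/3 + 1/2·8/15 = 3/5.
By Bayes' rule, P(Box 2 | gold) = 4/15 / 3/5 = 4/9 ≈ 0.4444.

4/9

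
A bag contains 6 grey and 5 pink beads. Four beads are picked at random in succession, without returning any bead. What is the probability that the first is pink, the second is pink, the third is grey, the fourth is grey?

5/66

Multiply the conditional probability of each draw in order, without replacement, so each draw removes one from its color and from the total.
P = (5/11) · (4/10) · (6/9) · (5/8) = 5/66 ≈ 0.0758.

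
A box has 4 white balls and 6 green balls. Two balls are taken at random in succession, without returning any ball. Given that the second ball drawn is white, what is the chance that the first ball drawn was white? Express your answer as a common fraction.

1/3

P(first=white and the second ball drawn is white) = (4/10)·(3/9) = 2/15.
P(the second ball drawn is white) = Σ over first color = 2/15 + 4/15 = 2/5.
By Bayes, P(first=white | the second ball drawn is white) = 2/15 / 2/5 = 1/3 ≈ 0.3333.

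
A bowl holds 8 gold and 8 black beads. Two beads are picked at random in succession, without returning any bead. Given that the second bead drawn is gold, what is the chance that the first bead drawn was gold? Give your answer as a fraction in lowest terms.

7/15

P(first=gold and the second bead drawn is gold) = (8/16)·(7/15) = 7/30.
P(the second bead drawn is gold) = Σ over first color = 7/30 + 4/15 = 1/2.
By Bayes, P(first=gold | the second bead drawn is gold) = 7/30 / 1/2 = 7/15 ≈ 0.4667.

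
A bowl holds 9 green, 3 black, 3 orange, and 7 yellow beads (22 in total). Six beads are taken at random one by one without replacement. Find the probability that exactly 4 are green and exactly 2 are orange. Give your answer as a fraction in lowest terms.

18/3553

Unordered draws without replacement: count favorable combinations over C(22,6).
Favorable = C(9,4) · C(3,0) · C(3,2) · C(7,0) = 378; total = C(22,6) = 74613.
P = 378/74613 = 18/3553 ≈ 0.0051.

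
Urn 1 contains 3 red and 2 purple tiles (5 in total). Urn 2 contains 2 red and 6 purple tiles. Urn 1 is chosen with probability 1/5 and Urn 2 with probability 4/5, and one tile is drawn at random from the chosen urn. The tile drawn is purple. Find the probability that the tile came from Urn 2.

15/17

P(purple | Urn 1) = 2/5; P(purple | Urn 2) = 3/4.
P(purple) = 1/5·2/5 + 4/5·3/4 = 17/25.
By Bayes' rule, P(Urn 2 | purple) = 3/5 / 17/25 = 15/17 ≈ 0.8824.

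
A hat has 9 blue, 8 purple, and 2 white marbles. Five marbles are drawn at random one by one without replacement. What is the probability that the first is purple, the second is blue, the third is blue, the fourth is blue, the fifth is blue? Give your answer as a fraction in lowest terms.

Multiply the conditional probability of each draw in order, without replacement, so each draw removes one from its color and from the total.
P = (8/19) · (9/18) · (8/17) · (7/16) · (6/15) = 28/1615 ≈ 0.0173.

28/1615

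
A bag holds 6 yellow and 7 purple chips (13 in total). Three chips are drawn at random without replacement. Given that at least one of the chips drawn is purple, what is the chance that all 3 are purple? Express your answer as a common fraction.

P(all 3 purple) = C(7,3)/C(13,3) = 35/286; P(at least one purple) = 1 − C(6,3)/C(13,3) = 133/143.
Since 'all 3 purple' ⊆ 'at least one purple', P(all 3 | at least one) = 35/286 / 133/143 = 5/38 ≈ 0.1316.

5/38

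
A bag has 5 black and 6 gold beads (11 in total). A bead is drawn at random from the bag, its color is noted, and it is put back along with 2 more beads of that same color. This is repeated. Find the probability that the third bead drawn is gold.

Sum over the four possibilities for the first two draws (gold/not-gold each), tracking how the gold count and total change by +2 per draw.
P(third is gold) = 6/11 ≈ 0.5455. (In a Pólya urn every draw has the same marginal probability 6/11.)

6/11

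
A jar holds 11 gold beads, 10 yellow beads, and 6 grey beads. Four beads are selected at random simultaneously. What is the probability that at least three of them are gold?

11/65

Sum the hypergeometric tail for j = 3,…,4 gold beads.
Favorable = C(11,3)·C(16,1) + C(11,4)·C(16,0) = 2970; total = C(27,4) = 17550.
P = 2970/17550 = 11/65 ≈ 0.1692.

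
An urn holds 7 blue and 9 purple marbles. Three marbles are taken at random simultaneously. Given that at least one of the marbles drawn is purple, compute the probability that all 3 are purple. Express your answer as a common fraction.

P(all 3 purple) = C(9,3)/C(16,3) = 3/20; P(at least one purple) = 1 − C(7,3)/C(16,3) = 15/16.
Since 'all 3 purple' ⊆ 'at least one purple', P(all 3 | at least one) = 3/20 / 15/16 = 4/25 ≈ 0.1600.

4/25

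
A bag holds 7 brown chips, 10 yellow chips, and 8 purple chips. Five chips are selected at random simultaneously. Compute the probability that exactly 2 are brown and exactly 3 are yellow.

12/253

Unordered draws without replacement: count favorable combinations over C(25,5).
Favorable = C(7,2) · C(10,3) · C(8,0) = 2520; total = C(25,5) = 53130.
P = 2520/53130 = 12/253 ≈ 0.0474.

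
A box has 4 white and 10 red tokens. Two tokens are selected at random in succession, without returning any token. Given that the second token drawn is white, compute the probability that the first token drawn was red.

P(first=red and the second token drawn is white) = (10/14)·(4/13) = 20/91.
P(the second token drawn is white) = Σ over first color = 6/91 + 20/91 = 2/7.
By Bayes, P(first=red | the second token drawn is white) = 20/91 / 2/7 = 10/13 ≈ 0.7692.

10/13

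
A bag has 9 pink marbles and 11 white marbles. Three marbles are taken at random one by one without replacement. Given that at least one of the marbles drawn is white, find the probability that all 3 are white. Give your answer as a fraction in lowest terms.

5/32

P(all 3 white) = C(11,3)/C(20,3) = 11/76; P(at least one white) = 1 − C(9,3)/C(20,3) = 88/95.
Since 'all 3 white' ⊆ 'at least one white', P(all 3 | at least one) = 11/76 / 88/95 = 5/32 ≈ 0.1562.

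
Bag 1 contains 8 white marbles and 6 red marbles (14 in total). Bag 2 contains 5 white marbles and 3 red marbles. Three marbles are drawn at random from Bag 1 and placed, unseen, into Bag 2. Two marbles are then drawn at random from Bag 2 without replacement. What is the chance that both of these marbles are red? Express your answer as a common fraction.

669/5005

Condition on how many of the transferred marbles are red (from Bag 1: 6 red of 14; then Bag 2 has 11 total).
  0 red: C(6,0)C(8,3)/C(14,3) = 2/13; then P = C(3,2)/C(11,2) = 3/55
  1 red: C(6,1)C(8,2)/C(14,3) = 6/13; then P = C(4,2)/C(11,2) = 6/55
  2 red: C(6,2)C(8,1)/C(14,3) = 30/91; then P = C(5,2)/C(11,2) = 2/11
  3 red: C(6,3)C(8,0)/C(14,3) = 5/91; then P = C(6,2)/C(11,2) = 3/11
P(both red) = 669/5005 ≈ 0.1337.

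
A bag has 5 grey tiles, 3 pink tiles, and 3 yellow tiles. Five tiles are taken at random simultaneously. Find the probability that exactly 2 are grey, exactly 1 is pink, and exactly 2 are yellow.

15/77

Unordered draws without replacement: count favorable combinations over C(11,5).
Favorable = C(5,2) · C(3,1) · C(3,2) = 90; total = C(11,5) = 462.
P = 90/462 = 15/77 ≈ 0.1948.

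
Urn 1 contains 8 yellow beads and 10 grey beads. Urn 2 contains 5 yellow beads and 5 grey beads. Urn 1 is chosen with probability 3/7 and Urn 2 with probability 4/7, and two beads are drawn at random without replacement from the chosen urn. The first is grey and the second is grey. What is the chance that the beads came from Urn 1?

P(E | Urn 1) = 5/17; P(E | Urn 2) = 2/9.
P(E) = 3/7·5/17 + 4/7·2/9 = 271/1071.
By Bayes' rule, P(Urn 1 | E) = 15/119 / 271/1071 = 135/271 ≈ 0.4982.

135/271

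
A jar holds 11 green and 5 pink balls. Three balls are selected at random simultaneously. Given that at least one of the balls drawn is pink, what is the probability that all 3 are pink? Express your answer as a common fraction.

P(all 3 pink) = C(5,3)/C(16,3) = 1/56; P(at least one pink) = 1 − C(11,3)/C(16,3) = 79/112.
Since 'all 3 pink' ⊆ 'at least one pink', P(all 3 | at least one) = 1/56 / 79/112 = 2/79 ≈ 0.0253.

2/79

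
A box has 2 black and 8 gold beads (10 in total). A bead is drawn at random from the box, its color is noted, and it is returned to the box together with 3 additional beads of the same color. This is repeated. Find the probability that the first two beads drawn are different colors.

Either black then gold, or gold then black; after the first draw the total is 13.
P = (2/10)·(8/13) + (8/10)·(2/13) = 16/65 ≈ 0.2462.

16/65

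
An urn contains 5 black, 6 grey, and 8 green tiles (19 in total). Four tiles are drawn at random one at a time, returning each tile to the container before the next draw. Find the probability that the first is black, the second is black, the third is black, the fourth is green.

1000/130321

Multiply the conditional probability of each draw in order, with replacement (the composition resets each draw).
P = (5/19) · (5/19) · (5/19) · (8/19) = 1000/130321 ≈ 0.0077.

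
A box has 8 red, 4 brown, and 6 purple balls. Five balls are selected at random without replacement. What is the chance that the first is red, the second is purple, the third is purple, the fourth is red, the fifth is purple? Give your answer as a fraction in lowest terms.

1/153

Multiply the conditional probability of each draw in order, without replacement, so each draw removes one from its color and from the total.
P = (8/18) · (6/17) · (5/16) · (7/15) · (4/14) = 1/153 ≈ 0.0065.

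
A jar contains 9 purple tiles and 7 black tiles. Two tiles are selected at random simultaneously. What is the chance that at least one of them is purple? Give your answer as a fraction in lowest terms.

33/40

Use the complement: P(at least one purple) = 1 − P(no purple).
P(none) = C(7,2)/C(16,2) = 21/120.
So P = 1 − 21/120 = 33/40 ≈ 0.8250.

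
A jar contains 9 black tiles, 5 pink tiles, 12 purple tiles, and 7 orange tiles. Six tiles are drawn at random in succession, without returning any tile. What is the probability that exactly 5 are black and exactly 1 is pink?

45/79112

Unordered draws without replacement: count favorable combinations over C(33,6).
Favorable = C(9,5) · C(5,1) · C(12,0) · C(7,0) = 630; total = C(33,6) = 1107568.
P = 630/1107568 = 45/79112 ≈ 0.0006.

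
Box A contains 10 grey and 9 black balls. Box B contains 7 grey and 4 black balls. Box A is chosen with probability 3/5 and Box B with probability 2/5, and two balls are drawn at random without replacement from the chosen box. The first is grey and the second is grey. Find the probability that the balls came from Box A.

P(E | Box A) = 5/19; P(E | Box B) = 21/55.
P(E) = 3/5·5/19 + 2/5·21/55 = 1623/5225.
By Bayes' rule, P(Box A | E) = 3/19 / 1623/5225 = 275/541 ≈ 0.5083.

275/541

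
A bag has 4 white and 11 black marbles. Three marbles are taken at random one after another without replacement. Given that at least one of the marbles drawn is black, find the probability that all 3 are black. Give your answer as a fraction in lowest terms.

P(all 3 black) = C(11,3)/C(15,3) = 33/91; P(at least one black) = 1 − C(4,3)/C(15,3) = 451/455.
Since 'all 3 black' ⊆ 'at least one black', P(all 3 | at least one) = 33/91 / 451/455 = 15/41 ≈ 0.3659.

15/41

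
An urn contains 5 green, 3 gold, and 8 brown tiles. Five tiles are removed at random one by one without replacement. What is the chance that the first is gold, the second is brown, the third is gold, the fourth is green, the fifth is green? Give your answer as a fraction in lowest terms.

1/546

Multiply the conditional probability of each draw in order, without replacement, so each draw removes one from its color and from the total.
P = (3/16) · (8/15) · (2/14) · (5/13) · (4/12) = 1/546 ≈ 0.0018.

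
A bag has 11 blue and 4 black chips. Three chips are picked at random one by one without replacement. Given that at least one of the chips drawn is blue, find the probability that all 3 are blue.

P(all 3 blue) = C(11,3)/C(15,3) = 33/91; P(at least one blue) = 1 − C(4,3)/C(15,3) = 451/455.
Since 'all 3 blue' ⊆ 'at least one blue', P(all 3 | at least one) = 33/91 / 451/455 = 15/41 ≈ 0.3659.

15/41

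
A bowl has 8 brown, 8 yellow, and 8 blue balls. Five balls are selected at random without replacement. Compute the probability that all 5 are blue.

Unordered draws without replacement: count favorable combinations over C(24,5).
Favorable = C(8,0) · C(8,0) · C(8,5) = 56; total = C(24,5) = 42504.
P = 56/42504 = 1/759 ≈ 0.0013.

1/759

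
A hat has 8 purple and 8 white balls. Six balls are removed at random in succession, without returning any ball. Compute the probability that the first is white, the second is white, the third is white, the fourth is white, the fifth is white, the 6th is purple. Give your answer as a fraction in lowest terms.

Multiply the conditional probability of each draw in order, without replacement, so each draw removes one from its color and from the total.
P = (8/16) · (7/15) · (6/14) · (5/13) · (4/12) · (8/11) = 4/429 ≈ 0.0093.

4/429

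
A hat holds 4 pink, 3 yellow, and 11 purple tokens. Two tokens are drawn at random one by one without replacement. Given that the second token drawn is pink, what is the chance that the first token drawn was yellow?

3/17

P(first=yellow and the second token drawn is pink) = (3/18)·(4/17) = 2/51.
P(the second token drawn is pink) = Σ over first color = 2/51 + 2/51 + 22/153 = 2/9.
By Bayes, P(first=yellow | the second token drawn is pink) = 2/51 / 2/9 = 3/17 ≈ 0.1765.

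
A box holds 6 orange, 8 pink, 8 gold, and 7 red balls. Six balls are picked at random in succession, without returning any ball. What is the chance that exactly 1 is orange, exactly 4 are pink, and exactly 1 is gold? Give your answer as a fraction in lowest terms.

Unordered draws without replacement: count favorable combinations over C(29,6).
Favorable = C(6,1) · C(8,4) · C(8,1) · C(7,0) = 3360; total = C(29,6) = 475020.
P = 3360/475020 = 8/1131 ≈ 0.0071.

8/1131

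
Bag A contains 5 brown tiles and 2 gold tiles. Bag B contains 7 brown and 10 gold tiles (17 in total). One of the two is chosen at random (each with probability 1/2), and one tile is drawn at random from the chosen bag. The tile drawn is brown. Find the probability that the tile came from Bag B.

P(brown | Bag A) = 5/7; P(brown | Bag B) = 7/17.
P(brown) = 1/2·5/7 + 1/2·7/17 = 67/119.
By Bayes' rule, P(Bag B | brown) = 7/34 / 67/119 = 49/134 ≈ 0.3657.

49/134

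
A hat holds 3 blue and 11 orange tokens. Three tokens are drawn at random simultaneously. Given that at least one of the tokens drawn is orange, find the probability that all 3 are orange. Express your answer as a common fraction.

5/11

P(all 3 orange) = C(11,3)/C(14,3) = 165/364; P(at least one orange) = 1 − C(3,3)/C(14,3) = 363/364.
Since 'all 3 orange' ⊆ 'at least one orange', P(all 3 | at least one) = 165/364 / 363/364 = 5/11 ≈ 0.4545.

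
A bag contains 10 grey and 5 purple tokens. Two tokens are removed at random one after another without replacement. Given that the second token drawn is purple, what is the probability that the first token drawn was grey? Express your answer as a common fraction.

5/7

P(first=grey and the second token drawn is purple) = (10/15)·(5/14) = 5/21.
P(the second token drawn is purple) = Σ over first color = 5/21 + 2/21 = 1/3.
By Bayes, P(first=grey | the second token drawn is purple) = 5/21 / 1/3 = 5/7 ≈ 0.7143.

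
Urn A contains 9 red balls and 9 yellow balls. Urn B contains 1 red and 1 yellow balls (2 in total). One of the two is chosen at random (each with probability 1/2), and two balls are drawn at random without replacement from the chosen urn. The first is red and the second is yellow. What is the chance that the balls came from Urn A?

P(E | Urn A) = 9/34; P(E | Urn B) = 1/2.
P(E) = 1/2·9/34 + 1/2·1/2 = 13/34.
By Bayes' rule, P(Urn A | E) = 9/68 / 13/34 = 9/26 ≈ 0.3462.

9/26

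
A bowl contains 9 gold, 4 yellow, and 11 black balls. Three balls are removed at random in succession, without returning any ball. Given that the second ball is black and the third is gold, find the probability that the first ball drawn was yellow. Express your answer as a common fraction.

P(first=yellow and the second ball is black and the third is gold) = (4/24)·(11/23)·(9/22) = 3/92.
P(E) = Σ over first color = 3/46 + 3/92 + 15/184 = 33/184.
By Bayes, P(first=yellow | E) = 3/92 / 33/184 = 2/11 ≈ 0.1818.

2/11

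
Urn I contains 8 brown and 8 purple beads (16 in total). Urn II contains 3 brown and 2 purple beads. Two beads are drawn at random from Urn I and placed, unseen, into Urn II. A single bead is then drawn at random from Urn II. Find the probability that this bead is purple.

3/7

Condition on how many of the transferred beads are purple (from Urn I: 8 purple of 16; then Urn II has 7 total).
  0 purple: C(8,0)C(8,2)/C(16,2) = 7/30; then P = 2/7
  1 purple: C(8,1)C(8,1)/C(16,2) = 8/15; then P = 3/7
  2 purple: C(8,2)C(8,0)/C(16,2) = 7/30; then P = 4/7
P(purple from Urn II) = 3/7 ≈ 0.4286.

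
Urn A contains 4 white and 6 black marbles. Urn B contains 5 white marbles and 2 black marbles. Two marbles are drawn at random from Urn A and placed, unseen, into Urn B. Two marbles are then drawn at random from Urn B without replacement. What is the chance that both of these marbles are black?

14/135

Condition on how many of the transferred marbles are black (from Urn A: 6 black of 10; then Urn B has 9 total).
  0 black: C(6,0)C(4,2)/C(10,2) = 2/15; then P = C(2,2)/C(9,2) = 1/36
  1 black: C(6,1)C(4,1)/C(10,2) = 8/15; then P = C(3,2)/C(9,2) = 1/12
  2 black: C(6,2)C(4,0)/C(10,2) = 1/3; then P = C(4,2)/C(9,2) = 1/6
P(both black) = 14/135 ≈ 0.1037.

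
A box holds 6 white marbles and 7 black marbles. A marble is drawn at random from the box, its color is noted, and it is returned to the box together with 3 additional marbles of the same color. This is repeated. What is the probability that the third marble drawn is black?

7/13

Sum over the four possibilities for the first two draws (black/not-black each), tracking how the black count and total change by +3 per draw.
P(third is black) = 7/13 ≈ 0.5385. (In a Pólya urn every draw has the same marginal probability 7/13.)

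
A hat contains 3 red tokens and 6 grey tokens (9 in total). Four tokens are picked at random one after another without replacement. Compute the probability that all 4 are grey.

5/42

Unordered draws without replacement: count favorable combinations over C(9,4).
Favorable = C(3,0) · C(6,4) = 15; total = C(9,4) = 126.
P = 15/126 = 5/42 ≈ 0.1190.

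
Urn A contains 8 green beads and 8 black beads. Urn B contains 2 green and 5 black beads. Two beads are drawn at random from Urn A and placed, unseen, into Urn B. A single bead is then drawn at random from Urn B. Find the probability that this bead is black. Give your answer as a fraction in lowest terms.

Condition on how many of the transferred beads are black (from Urn A: 8 black of 16; then Urn B has 9 total).
  0 black: C(8,0)C(8,2)/C(16,2) = 7/30; then P = 5/9
  1 black: C(8,1)C(8,1)/C(16,2) = 8/15; then P = 6/9
  2 black: C(8,2)C(8,0)/C(16,2) = 7/30; then P = 7/9
P(black from Urn B) = 2/3 ≈ 0.6667.

2/3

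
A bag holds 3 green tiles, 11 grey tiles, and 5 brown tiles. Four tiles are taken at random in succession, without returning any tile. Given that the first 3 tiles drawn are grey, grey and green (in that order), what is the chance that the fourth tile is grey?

9/16

After removing 1 green, 2 grey, the bag has 9 grey out of 16 remaining.
P(fourth is grey | given) = 9/16 ≈ 0.5625.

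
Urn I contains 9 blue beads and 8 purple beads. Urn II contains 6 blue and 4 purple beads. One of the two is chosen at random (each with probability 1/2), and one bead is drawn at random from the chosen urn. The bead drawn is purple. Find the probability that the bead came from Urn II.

P(purple | Urn I) = 8/17; P(purple | Urn II) = 2/5.
P(purple) = 1/2·8/17 + 1/2·2/5 = 37/85.
By Bayes' rule, P(Urn II | purple) = 1/5 / 37/85 = 17/37 ≈ 0.4595.

17/37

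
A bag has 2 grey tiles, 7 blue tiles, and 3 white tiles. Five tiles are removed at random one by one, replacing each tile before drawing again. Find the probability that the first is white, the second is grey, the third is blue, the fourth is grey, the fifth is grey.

Multiply the conditional probability of each draw in order, with replacement (the composition resets each draw).
P = (3/12) · (2/12) · (7/12) · (2/12) · (2/12) = 7/10368 ≈ 0.0007.

7/10368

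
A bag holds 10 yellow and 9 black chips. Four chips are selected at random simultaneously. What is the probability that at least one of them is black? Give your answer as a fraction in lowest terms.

611/646

Use the complement: P(at least one black) = 1 − P(no black).
P(none) = C(10,4)/C(19,4) = 210/3876.
So P = 1 − 210/3876 = 611/646 ≈ 0.9458.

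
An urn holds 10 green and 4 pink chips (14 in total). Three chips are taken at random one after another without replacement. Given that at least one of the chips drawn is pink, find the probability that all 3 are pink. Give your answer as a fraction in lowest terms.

1/61

P(all 3 pink) = C(4,3)/C(14,3) = 1/91; P(at least one pink) = 1 − C(10,3)/C(14,3) = 61/91.
Since 'all 3 pink' ⊆ 'at least one pink', P(all 3 | at least one) = 1/91 / 61/91 = 1/61 ≈ 0.0164.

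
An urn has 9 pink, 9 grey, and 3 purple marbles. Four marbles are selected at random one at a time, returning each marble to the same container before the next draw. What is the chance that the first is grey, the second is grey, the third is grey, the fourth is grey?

81/2401

Multiply the conditional probability of each draw in order, with replacement (the composition resets each draw).
P = (9/21) · (9/21) · (9/21) · (9/21) = 81/2401 ≈ 0.0337.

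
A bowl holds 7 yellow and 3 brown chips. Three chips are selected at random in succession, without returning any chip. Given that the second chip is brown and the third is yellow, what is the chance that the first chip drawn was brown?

P(first=brown and the second chip is brown and the third is yellow) = (3/10)·(2/9)·(7/8) = 7/120.
P(E) = Σ over first color = 7/40 + 7/120 = 7/30.
By Bayes, P(first=brown | E) = 7/120 / 7/30 = 1/4 ≈ 0.2500.

1/4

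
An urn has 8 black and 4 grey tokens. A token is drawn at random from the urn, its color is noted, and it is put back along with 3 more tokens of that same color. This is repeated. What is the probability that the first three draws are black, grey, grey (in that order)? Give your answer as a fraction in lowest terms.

Track the composition after each reinforcement of +3.
P = (8/12) · (4/15) · (7/18) = 28/405 ≈ 0.0691.

28/405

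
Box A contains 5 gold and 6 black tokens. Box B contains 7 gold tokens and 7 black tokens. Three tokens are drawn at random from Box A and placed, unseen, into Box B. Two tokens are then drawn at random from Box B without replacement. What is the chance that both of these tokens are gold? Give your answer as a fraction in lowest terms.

Condition on how many of the transferred tokens are gold (from Box A: 5 gold of 11; then Box B has 17 total).
  0 gold: C(5,0)C(6,3)/C(11,3) = 4/33; then P = C(7,2)/C(17,2) = 21/136
  1 gold: C(5,1)C(6,2)/C(11,3) = 5/11; then P = C(8,2)/C(17,2) = 7/34
  2 gold: C(5,2)C(6,1)/C(11,3) = 4/11; then P = C(9,2)/C(17,2) = 9/34
  3 gold: C(5,3)C(6,0)/C(11,3) = 2/33; then P = C(10,2)/C(17,2) = 45/136
P(both gold) = 171/748 ≈ 0.2286.

171/748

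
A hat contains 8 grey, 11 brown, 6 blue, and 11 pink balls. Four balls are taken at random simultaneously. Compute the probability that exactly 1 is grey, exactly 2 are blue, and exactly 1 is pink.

8/357

Unordered draws without replacement: count favorable combinations over C(36,4).
Favorable = C(8,1) · C(11,0) · C(6,2) · C(11,1) = 1320; total = C(36,4) = 58905.
P = 1320/58905 = 8/357 ≈ 0.0224.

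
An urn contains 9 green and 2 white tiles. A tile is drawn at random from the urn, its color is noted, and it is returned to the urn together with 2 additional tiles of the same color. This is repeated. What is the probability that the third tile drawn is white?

2/11

Sum over the four possibilities for the first two draws (white/not-white each), tracking how the white count and total change by +2 per draw.
P(third is white) = 2/11 ≈ 0.1818. (In a Pólya urn every draw has the same marginal probability 2/11.)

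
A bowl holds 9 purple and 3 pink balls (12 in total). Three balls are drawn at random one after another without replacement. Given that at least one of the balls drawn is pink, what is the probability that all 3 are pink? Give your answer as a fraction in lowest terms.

1/136

P(all 3 pink) = C(3,3)/C(12,3) = 1/220; P(at least one pink) = 1 − C(9,3)/C(12,3) = 34/55.
Since 'all 3 pink' ⊆ 'at least one pink', P(all 3 | at least one) = 1/220 / 34/55 = 1/136 ≈ 0.0074.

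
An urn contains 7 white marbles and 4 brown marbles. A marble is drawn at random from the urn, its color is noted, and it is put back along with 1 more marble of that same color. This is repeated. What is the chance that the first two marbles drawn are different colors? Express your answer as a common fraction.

14/33

Either white then brown, or brown then white; after the first draw the total is 12.
P = (7/11)·(4/12) + (4/11)·(7/12) = 14/33 ≈ 0.4242.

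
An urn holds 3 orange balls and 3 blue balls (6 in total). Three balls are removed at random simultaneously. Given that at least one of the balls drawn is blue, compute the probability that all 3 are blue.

1/19

P(all 3 blue) = C(3,3)/C(6,3) = 1/20; P(at least one blue) = 1 − C(3,3)/C(6,3) = 19/20.
Since 'all 3 blue' ⊆ 'at least one blue', P(all 3 | at least one) = 1/20 / 19/20 = 1/19 ≈ 0.0526.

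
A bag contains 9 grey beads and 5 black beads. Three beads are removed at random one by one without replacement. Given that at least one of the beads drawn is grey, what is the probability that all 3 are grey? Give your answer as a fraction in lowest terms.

14/59

P(all 3 grey) = C(9,3)/C(14,3) = 3/13; P(at least one grey) = 1 − C(5,3)/C(14,3) = 177/182.
Since 'all 3 grey' ⊆ 'at least one grey', P(all 3 | at least one) = 3/13 / 177/182 = 14/59 ≈ 0.2373.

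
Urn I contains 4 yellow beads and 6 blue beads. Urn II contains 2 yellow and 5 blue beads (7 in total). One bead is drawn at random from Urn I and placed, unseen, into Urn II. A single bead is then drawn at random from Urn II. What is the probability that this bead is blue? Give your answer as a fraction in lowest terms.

7/10

Condition on how many of the transferred beads are blue (from Urn I: 6 blue of 10; then Urn II has 8 total).
  0 blue: C(6,0)C(4,1)/C(10,1) = 2/5; then P = 5/8
  1 blue: C(6,1)C(4,0)/C(10,1) = 3/5; then P = 6/8
P(blue from Urn II) = 7/10 ≈ 0.7000.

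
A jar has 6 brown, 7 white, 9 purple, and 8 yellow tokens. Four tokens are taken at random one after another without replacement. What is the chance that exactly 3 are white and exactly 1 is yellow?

Unordered draws without replacement: count favorable combinations over C(30,4).
Favorable = C(6,0) · C(7,3) · C(9,0) · C(8,1) = 280; total = C(30,4) = 27405.
P = 280/27405 = 8/783 ≈ 0.0102.

8/783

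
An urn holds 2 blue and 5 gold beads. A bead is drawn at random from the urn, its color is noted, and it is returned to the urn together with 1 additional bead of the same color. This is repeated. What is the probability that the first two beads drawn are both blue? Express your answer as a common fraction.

3/28

After a blue draw the urn holds 3 blue out of 8.
P = (2/7)·(3/8) = 3/28 ≈ 0.1071.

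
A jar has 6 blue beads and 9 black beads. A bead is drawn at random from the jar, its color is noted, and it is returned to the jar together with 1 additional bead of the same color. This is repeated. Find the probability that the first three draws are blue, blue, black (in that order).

Track the composition after each reinforcement of +1.
P = (6/15) · (7/16) · (9/17) = 63/680 ≈ 0.0926.

63/680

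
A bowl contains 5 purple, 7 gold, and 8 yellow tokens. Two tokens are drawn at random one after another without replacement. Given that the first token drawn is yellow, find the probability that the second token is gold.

7/19

After removing 1 yellow, the bowl has 7 gold out of 19 remaining.
P(second is gold | given) = 7/19 ≈ 0.3684.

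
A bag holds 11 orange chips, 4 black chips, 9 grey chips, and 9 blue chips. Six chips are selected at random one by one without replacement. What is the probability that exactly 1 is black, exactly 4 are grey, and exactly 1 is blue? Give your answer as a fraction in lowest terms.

Unordered draws without replacement: count favorable combinations over C(33,6).
Favorable = C(11,0) · C(4,1) · C(9,4) · C(9,1) = 4536; total = C(33,6) = 1107568.
P = 4536/1107568 = 81/19778 ≈ 0.0041.

81/19778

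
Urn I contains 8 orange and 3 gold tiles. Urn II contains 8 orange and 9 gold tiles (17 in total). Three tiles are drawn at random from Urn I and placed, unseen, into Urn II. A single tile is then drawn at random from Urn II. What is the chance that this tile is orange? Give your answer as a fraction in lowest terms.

28/55

Condition on how many of the transferred tiles are orange (from Urn I: 8 orange of 11; then Urn II has 20 total).
  0 orange: C(8,0)C(3,3)/C(11,3) = 1/165; then P = 8/20
  1 orange: C(8,1)C(3,2)/C(11,3) = 8/55; then P = 9/20
  2 orange: C(8,2)C(3,1)/C(11,3) = 28/55; then P = 10/20
  3 orange: C(8,3)C(3,0)/C(11,3) = 56/165; then P = 11/20
P(orange from Urn II) = 28/55 ≈ 0.5091.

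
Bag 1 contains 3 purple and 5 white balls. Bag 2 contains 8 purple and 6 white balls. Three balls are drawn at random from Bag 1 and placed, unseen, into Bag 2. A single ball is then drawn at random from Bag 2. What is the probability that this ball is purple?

Condition on how many of the transferred balls are purple (from Bag 1: 3 purple of 8; then Bag 2 has 17 total).
  0 purple: C(3,0)C(5,3)/C(8,3) = 5/28; then P = 8/17
  1 purple: C(3,1)C(5,2)/C(8,3) = 15/28; then P = 9/17
  2 purple: C(3,2)C(5,1)/C(8,3) = 15/56; then P = 10/17
  3 purple: C(3,3)C(5,0)/C(8,3) = 1/56; then P = 11/17
P(purple from Bag 2) = 73/136 ≈ 0.5368.

73/136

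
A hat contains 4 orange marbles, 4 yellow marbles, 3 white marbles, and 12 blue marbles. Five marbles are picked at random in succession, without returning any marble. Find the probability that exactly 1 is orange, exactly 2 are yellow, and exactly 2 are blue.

144/3059

Unordered draws without replacement: count favorable combinations over C(23,5).
Favorable = C(4,1) · C(4,2) · C(3,0) · C(12,2) = 1584; total = C(23,5) = 33649.
P = 1584/33649 = 144/3059 ≈ 0.0471.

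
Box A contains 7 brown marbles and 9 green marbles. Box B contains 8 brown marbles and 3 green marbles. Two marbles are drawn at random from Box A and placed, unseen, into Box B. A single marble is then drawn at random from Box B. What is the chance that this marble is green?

Condition on how many of the transferred marbles are green (from Box A: 9 green of 16; then Box B has 13 total).
  0 green: C(9,0)C(7,2)/C(16,2) = 7/40; then P = 3/13
  1 green: C(9,1)C(7,1)/C(16,2) = 21/40; then P = 4/13
  2 green: C(9,2)C(7,0)/C(16,2) = 3/10; then P = 5/13
P(green from Box B) = 33/104 ≈ 0.3173.

33/104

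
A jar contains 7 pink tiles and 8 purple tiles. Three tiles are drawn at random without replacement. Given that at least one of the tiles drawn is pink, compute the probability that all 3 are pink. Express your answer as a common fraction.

P(all 3 pink) = C(7,3)/C(15,3) = 1/13; P(at least one pink) = 1 − C(8,3)/C(15,3) = 57/65.
Since 'all 3 pink' ⊆ 'at least one pink', P(all 3 | at least one) = 1/13 / 57/65 = 5/57 ≈ 0.0877.

5/57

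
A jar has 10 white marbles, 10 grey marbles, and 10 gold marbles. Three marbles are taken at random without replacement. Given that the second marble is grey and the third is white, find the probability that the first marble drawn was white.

9/28

P(first=white and the second marble is grey and the third is white) = (10/30)·(10/29)·(9/28) = 15/406.
P(E) = Σ over first color = 15/406 + 15/406 + 25/609 = 10/87.
By Bayes, P(first=white | E) = 15/406 / 10/87 = 9/28 ≈ 0.3214.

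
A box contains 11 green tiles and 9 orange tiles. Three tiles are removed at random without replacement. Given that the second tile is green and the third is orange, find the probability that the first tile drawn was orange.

P(first=orange and the second tile is green and the third is orange) = (9/20)·(11/19)·(8/18) = 11/95.
P(E) = Σ over first color = 11/76 + 11/95 = 99/380.
By Bayes, P(first=orange | E) = 11/95 / 99/380 = 4/9 ≈ 0.4444.

4/9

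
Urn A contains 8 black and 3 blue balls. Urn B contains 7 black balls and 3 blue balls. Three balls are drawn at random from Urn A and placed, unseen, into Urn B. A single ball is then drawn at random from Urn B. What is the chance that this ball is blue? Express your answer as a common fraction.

42/143

Condition on how many of the transferred balls are blue (from Urn A: 3 blue of 11; then Urn B has 13 total).
  0 blue: C(3,0)C(8,3)/C(11,3) = 56/165; then P = 3/13
  1 blue: C(3,1)C(8,2)/C(11,3) = 28/55; then P = 4/13
  2 blue: C(3,2)C(8,1)/C(11,3) = 8/55; then P = 5/13
  3 blue: C(3,3)C(8,0)/C(11,3) = 1/165; then P = 6/13
P(blue from Urn B) = 42/143 ≈ 0.2937.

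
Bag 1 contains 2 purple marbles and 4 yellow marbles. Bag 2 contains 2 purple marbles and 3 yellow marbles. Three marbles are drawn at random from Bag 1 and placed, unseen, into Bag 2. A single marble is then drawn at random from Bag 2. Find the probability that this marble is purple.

3/8

Condition on how many of the transferred marbles are purple (from Bag 1: 2 purple of 6; then Bag 2 has 8 total).
  0 purple: C(2,0)C(4,3)/C(6,3) = 1/5; then P = 2/8
  1 purple: C(2,1)C(4,2)/C(6,3) = 3/5; then P = 3/8
  2 purple: C(2,2)C(4,1)/C(6,3) = 1/5; then P = 4/8
P(purple from Bag 2) = 3/8 ≈ 0.3750.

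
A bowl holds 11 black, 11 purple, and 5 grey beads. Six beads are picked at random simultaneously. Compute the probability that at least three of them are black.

163/345

Sum the hypergeometric tail for j = 3,…,6 black beads.
Favorable = C(11,3)·C(16,3) + C(11,4)·C(16,2) + C(11,5)·C(16,1) + C(11,6)·C(16,0) = 139854; total = C(27,6) = 296010.
P = 139854/296010 = 163/345 ≈ 0.4725.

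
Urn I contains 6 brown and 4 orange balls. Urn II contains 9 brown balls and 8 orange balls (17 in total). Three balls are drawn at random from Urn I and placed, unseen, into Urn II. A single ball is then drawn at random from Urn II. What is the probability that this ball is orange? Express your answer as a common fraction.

Condition on how many of the transferred balls are orange (from Urn I: 4 orange of 10; then Urn II has 20 total).
  0 orange: C(4,0)C(6,3)/C(10,3) = 1/6; then P = 8/20
  1 orange: C(4,1)C(6,2)/C(10,3) = 1/2; then P = 9/20
  2 orange: C(4,2)C(6,1)/C(10,3) = 3/10; then P = 10/20
  3 orange: C(4,3)C(6,0)/C(10,3) = 1/30; then P = 11/20
P(orange from Urn II) = 23/50 ≈ 0.4600.

23/50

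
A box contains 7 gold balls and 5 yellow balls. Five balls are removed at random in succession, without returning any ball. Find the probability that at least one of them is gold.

Use the complement: P(at least one gold) = 1 − P(no gold).
P(none) = C(5,5)/C(12,5) = 1/792.
So P = 1 − 1/792 = 791/792 ≈ 0.9987.

791/792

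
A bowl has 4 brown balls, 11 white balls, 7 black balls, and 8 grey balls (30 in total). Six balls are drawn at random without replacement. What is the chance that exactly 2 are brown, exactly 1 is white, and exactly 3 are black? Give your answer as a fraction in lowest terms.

22/5655

Unordered draws without replacement: count favorable combinations over C(30,6).
Favorable = C(4,2) · C(11,1) · C(7,3) · C(8,0) = 2310; total = C(30,6) = 593775.
P = 2310/593775 = 22/5655 ≈ 0.0039.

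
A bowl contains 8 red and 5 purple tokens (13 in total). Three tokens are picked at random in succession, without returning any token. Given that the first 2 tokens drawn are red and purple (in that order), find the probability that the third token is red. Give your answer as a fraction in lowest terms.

7/11

After removing 1 red, 1 purple, the bowl has 7 red out of 11 remaining.
P(third is red | given) = 7/11 ≈ 0.6364.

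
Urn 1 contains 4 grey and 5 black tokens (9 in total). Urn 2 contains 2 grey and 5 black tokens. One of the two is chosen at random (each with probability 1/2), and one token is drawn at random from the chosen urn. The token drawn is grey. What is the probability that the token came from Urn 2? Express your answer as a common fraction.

P(grey | Urn 1) = 4/9; P(grey | Urn 2) = 2/7.
P(grey) = 1/2·4/9 + 1/2·2/7 = 23/63.
By Bayes' rule, P(Urn 2 | grey) = 1/7 / 23/63 = 9/23 ≈ 0.3913.

9/23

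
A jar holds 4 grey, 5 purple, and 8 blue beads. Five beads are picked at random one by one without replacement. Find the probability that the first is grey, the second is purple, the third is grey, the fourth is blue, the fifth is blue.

Multiply the conditional probability of each draw in order, without replacement, so each draw removes one from its color and from the total.
P = (4/17) · (5/16) · (3/15) · (8/14) · (7/13) = 1/221 ≈ 0.0045.

1/221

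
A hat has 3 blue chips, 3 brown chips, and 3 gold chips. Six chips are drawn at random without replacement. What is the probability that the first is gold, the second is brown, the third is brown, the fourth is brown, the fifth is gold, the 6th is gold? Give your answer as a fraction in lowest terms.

1/1680

Multiply the conditional probability of each draw in order, without replacement, so each draw removes one from its color and from the total.
P = (3/9) · (3/8) · (2/7) · (1/6) · (2/5) · (1/4) = 1/1680 ≈ 0.0006.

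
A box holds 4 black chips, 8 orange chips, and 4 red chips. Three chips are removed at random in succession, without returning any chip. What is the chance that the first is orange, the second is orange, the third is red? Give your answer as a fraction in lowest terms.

Multiply the conditional probability of each draw in order, without replacement, so each draw removes one from its color and from the total.
P = (8/16) · (7/15) · (4/14) = 1/15 ≈ 0.0667.

1/15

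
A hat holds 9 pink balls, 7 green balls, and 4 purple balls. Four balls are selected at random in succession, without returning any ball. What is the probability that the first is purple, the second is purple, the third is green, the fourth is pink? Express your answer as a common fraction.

Multiply the conditional probability of each draw in order, without replacement, so each draw removes one from its color and from the total.
P = (4/20) · (3/19) · (7/18) · (9/17) = 21/3230 ≈ 0.0065.

21/3230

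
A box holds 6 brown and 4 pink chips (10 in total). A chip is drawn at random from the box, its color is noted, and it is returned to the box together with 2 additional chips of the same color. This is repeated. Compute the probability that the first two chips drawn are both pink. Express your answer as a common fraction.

1/5

After a pink draw the box holds 6 pink out of 12.
P = (4/10)·(6/12) = 1/5 ≈ 0.2000.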